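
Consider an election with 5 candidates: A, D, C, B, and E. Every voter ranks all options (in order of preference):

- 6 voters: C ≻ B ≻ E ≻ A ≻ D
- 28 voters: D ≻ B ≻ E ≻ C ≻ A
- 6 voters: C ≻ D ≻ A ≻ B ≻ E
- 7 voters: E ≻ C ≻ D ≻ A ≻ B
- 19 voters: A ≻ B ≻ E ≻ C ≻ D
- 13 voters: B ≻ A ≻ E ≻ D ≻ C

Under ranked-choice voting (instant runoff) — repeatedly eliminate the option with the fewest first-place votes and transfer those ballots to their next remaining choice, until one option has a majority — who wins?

Round 1: A 19, D 28, C 12, B 13, E 7. Eliminate E.
Round 2: A 19, D 28, C 19, B 13. Eliminate B.
Round 3: A 32, D 28, C 19. Eliminate C.
Round 4: A 38, D 41. D has a majority.

D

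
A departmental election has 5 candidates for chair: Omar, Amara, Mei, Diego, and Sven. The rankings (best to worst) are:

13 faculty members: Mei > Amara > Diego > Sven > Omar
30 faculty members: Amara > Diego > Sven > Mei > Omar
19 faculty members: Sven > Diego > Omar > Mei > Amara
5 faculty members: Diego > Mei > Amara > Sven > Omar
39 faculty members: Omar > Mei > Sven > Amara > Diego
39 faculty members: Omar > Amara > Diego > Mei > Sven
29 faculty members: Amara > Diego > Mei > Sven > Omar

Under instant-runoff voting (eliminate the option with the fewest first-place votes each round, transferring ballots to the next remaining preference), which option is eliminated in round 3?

Round 1: Omar 78, Amara 59, Mei 13, Diego 5, Sven 19. Eliminate Diego.
Round 2: Omar 78, Amara 59, Mei 18, Sven 19. Eliminate Mei.
Round 3: Omar 78, Amara 77, Sven 19. Eliminate Sven.

Sven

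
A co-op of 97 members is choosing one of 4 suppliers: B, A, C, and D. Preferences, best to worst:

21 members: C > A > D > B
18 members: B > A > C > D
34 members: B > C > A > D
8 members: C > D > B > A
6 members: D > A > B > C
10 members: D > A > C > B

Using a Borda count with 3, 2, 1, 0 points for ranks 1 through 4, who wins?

B: 21·0 + 18·3 + 34·3 + 8·1 + 6·1 + 10·0 = 170
A: 21·2 + 18·2 + 34·1 + 8·0 + 6·2 + 10·2 = 144
C: 21·3 + 18·1 + 34·2 + 8·3 + 6·0 + 10·1 = 183
D: 21·1 + 18·0 + 34·0 + 8·2 + 6·3 + 10·3 = 85
C has the highest Borda score (183).

C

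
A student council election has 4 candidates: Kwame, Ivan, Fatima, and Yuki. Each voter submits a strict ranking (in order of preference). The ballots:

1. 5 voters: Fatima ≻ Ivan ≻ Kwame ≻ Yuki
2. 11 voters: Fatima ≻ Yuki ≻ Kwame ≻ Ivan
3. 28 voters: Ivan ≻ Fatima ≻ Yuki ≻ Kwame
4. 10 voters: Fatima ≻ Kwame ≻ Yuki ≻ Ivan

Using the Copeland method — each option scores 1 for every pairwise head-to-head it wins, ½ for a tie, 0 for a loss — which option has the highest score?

Kwame: loses to Ivan, Fatima, and Yuki → score 0.
Ivan: beats Kwame, Fatima, and Yuki → score 3.
Fatima: beats Kwame and Yuki; loses to Ivan → score 2.
Yuki: beats Kwame; loses to Ivan and Fatima → score 1.
Ivan has the best pairwise record.

Ivan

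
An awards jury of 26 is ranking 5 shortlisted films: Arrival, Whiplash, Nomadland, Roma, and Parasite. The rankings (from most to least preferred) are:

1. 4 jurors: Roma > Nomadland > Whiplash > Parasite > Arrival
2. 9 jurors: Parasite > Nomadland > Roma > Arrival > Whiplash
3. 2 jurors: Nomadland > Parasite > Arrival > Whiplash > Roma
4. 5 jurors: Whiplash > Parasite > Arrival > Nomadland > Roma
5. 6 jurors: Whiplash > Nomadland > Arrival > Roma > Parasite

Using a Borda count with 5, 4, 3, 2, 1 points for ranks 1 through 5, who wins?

Nomadland

Arrival: 4·1 + 9·2 + 2·3 + 5·3 + 6·3 = 61
Whiplash: 4·3 + 9·1 + 2·2 + 5·5 + 6·5 = 80
Nomadland: 4·4 + 9·4 + 2·5 + 5·2 + 6·4 = 96
Roma: 4·5 + 9·3 + 2·1 + 5·1 + 6·2 = 66
Parasite: 4·2 + 9·5 + 2·4 + 5·4 + 6·1 = 87
Nomadland has the highest Borda score (96).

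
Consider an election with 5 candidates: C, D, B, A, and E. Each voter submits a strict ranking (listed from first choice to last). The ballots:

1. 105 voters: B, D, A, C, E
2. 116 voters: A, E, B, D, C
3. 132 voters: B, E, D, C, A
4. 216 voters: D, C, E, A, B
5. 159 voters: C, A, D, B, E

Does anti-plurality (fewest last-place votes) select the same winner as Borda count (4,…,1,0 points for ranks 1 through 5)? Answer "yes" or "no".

yes

Anti-plurality — last-place votes: C 116, D 0, B 216, A 132, E 264. Winner: D.
Borda — scores: C 1521, D 1877, B 1339, A 1367, E 1176. Winner: D.
The two methods agree.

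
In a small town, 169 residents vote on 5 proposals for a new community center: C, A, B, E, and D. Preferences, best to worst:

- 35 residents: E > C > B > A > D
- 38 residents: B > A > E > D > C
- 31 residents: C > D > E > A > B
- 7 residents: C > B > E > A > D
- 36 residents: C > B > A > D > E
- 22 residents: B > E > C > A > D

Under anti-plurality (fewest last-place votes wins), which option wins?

Last-place votes: C 38, A 0, B 31, E 36, D 64.
A is ranked last by the fewest voters, so A wins.

A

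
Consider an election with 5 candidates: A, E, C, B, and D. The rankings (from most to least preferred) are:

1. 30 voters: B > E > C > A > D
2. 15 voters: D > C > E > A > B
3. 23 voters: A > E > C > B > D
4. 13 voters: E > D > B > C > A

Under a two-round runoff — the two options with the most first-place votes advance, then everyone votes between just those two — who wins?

B

Round 1 first-place votes: A 23, E 13, C 0, B 30, D 15.
B and A advance.
Runoff: B is preferred to A by 43 voters; A by 38.
B wins the runoff.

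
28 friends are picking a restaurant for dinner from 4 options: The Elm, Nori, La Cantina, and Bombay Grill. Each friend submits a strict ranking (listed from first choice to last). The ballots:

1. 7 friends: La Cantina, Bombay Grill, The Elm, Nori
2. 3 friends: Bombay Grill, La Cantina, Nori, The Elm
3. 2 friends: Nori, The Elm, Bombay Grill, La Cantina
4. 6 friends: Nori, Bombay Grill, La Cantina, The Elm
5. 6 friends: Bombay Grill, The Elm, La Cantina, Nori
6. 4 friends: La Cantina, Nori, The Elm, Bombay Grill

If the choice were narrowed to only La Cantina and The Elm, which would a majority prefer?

Voters preferring La Cantina to The Elm: 20; preferring The Elm to La Cantina: 8.
La Cantina wins the head-to-head.

La Cantina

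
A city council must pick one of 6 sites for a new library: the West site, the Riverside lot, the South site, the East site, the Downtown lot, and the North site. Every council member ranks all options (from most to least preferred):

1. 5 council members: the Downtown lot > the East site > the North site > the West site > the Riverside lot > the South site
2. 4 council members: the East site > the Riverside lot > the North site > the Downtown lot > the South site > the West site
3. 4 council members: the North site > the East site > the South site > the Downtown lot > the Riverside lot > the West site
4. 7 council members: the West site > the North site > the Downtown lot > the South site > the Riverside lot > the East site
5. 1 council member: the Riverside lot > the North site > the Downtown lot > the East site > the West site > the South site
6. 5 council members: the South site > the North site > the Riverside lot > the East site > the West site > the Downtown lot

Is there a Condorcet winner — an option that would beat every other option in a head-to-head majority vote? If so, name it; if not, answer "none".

the North site

the North site vs the West site: 19–7 for the North site.
the North site vs the Riverside lot: 21–5 for the North site.
the North site vs the South site: 21–5 for the North site.
the North site vs the East site: 17–9 for the North site.
the North site vs the Downtown lot: 21–5 for the North site.
the North site beats every other option head-to-head.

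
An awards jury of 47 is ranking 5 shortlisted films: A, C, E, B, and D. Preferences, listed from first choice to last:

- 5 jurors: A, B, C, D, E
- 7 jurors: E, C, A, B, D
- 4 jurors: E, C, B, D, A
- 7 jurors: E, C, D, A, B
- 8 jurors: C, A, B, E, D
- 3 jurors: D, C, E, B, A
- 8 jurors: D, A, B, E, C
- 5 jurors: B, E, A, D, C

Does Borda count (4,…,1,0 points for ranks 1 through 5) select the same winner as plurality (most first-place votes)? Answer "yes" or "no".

yes

Borda — scores: A 99, C 105, E 109, B 85, D 72. Winner: E.
Plurality — first-place votes: A 5, C 8, E 18, B 5, D 11. Winner: E.
The two methods agree.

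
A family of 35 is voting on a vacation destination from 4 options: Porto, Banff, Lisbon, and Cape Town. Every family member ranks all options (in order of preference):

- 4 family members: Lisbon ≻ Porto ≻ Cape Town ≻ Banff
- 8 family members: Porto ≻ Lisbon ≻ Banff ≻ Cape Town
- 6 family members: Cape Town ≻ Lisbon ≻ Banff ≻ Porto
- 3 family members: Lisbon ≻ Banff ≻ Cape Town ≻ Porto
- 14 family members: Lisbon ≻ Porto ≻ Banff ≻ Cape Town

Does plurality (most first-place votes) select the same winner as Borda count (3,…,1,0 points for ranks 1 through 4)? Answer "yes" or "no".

yes

Plurality — first-place votes: Porto 8, Banff 0, Lisbon 21, Cape Town 6. Winner: Lisbon.
Borda — scores: Porto 60, Banff 34, Lisbon 91, Cape Town 25. Winner: Lisbon.
The two methods agree.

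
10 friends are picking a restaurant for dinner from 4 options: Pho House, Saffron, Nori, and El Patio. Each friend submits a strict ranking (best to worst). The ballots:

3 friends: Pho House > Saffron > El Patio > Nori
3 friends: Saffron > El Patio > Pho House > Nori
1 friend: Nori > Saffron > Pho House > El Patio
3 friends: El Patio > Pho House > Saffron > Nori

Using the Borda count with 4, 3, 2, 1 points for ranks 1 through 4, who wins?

Saffron

Pho House: 3·4 + 3·2 + 1·2 + 3·3 = 29
Saffron: 3·3 + 3·4 + 1·3 + 3·2 = 30
Nori: 3·1 + 3·1 + 1·4 + 3·1 = 13
El Patio: 3·2 + 3·3 + 1·1 + 3·4 = 28
Saffron has the highest Borda score (30).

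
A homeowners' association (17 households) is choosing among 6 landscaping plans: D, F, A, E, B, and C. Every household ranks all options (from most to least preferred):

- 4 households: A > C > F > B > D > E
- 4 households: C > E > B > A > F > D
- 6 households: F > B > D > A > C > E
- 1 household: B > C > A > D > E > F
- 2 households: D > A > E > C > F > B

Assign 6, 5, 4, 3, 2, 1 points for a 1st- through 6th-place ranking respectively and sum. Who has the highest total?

D: 4·2 + 4·1 + 6·4 + 1·3 + 2·6 = 51
F: 4·4 + 4·2 + 6·6 + 1·1 + 2·2 = 65
A: 4·6 + 4·3 + 6·3 + 1·4 + 2·5 = 68
E: 4·1 + 4·5 + 6·1 + 1·2 + 2·4 = 40
B: 4·3 + 4·4 + 6·5 + 1·6 + 2·1 = 66
C: 4·5 + 4·6 + 6·2 + 1·5 + 2·3 = 67
A has the highest Borda score (68).

A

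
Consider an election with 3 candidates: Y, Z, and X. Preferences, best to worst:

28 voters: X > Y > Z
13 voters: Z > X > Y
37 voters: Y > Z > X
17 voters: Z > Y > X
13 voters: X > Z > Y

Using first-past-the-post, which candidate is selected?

First-place votes: Y 37, Z 30, X 41.
X has the most first-place votes.

X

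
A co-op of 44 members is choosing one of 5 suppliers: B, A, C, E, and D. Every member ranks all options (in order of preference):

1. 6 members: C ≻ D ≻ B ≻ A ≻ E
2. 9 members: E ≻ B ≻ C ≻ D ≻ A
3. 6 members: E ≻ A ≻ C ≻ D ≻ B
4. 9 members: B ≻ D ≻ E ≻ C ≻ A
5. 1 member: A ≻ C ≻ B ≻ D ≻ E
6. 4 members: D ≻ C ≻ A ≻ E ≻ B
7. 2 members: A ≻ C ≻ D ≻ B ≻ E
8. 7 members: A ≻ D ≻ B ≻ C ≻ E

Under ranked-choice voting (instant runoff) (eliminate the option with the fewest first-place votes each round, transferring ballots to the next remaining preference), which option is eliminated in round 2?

Round 1: B 9, A 10, C 6, E 15, D 4. Eliminate D.
Round 2: B 9, A 10, C 10, E 15. Eliminate B.

B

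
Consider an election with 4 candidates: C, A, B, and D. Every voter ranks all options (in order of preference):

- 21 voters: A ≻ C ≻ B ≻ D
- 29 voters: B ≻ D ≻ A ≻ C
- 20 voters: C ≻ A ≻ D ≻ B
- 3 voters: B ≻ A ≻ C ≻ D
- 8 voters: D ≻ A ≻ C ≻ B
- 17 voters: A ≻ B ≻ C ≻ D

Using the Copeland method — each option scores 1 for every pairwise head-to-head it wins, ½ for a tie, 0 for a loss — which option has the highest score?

A

C: beats D; ties B; loses to A → score 1.5.
A: beats C, B, and D → score 3.
B: beats D; ties C; loses to A → score 1.5.
D: loses to C, A, and B → score 0.
A has the best pairwise record.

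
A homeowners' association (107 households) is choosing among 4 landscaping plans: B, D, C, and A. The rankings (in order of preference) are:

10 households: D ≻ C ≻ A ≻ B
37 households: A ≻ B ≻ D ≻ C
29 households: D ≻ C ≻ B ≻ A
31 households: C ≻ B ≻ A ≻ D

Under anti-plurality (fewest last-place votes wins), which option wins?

Last-place votes: B 10, D 31, C 37, A 29.
B is ranked last by the fewest voters, so B wins.

B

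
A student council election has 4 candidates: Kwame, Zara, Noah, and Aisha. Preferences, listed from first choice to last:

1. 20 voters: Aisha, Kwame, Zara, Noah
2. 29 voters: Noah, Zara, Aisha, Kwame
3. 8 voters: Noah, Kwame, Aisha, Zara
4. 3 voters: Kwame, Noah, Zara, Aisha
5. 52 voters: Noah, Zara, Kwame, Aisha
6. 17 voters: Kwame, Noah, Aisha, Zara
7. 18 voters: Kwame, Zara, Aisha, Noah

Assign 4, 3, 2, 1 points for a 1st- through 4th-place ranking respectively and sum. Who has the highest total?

Noah

Kwame: 20·3 + 29·1 + 8·3 + 3·4 + 52·2 + 17·4 + 18·4 = 369
Zara: 20·2 + 29·3 + 8·1 + 3·2 + 52·3 + 17·1 + 18·3 = 368
Noah: 20·1 + 29·4 + 8·4 + 3·3 + 52·4 + 17·3 + 18·1 = 454
Aisha: 20·4 + 29·2 + 8·2 + 3·1 + 52·1 + 17·2 + 18·2 = 279
Noah has the highest Borda score (454).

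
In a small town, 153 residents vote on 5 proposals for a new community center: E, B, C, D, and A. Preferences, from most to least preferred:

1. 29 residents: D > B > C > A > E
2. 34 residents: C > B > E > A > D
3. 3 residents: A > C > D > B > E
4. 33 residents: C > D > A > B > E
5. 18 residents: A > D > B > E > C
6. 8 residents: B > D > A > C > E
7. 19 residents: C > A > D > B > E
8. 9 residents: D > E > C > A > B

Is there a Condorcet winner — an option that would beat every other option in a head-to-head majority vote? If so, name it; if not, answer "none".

C

C vs E: 126–27 for C.
C vs B: 98–55 for C.
C vs D: 89–64 for C.
C vs A: 124–29 for C.
C beats every other option head-to-head.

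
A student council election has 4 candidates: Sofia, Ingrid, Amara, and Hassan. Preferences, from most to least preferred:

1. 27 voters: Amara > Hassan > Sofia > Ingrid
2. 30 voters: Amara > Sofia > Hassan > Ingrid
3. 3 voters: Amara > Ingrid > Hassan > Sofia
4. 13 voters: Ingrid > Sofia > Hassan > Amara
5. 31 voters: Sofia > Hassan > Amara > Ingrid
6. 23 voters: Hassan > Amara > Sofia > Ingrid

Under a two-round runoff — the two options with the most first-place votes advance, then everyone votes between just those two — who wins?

Round 1 first-place votes: Sofia 31, Ingrid 13, Amara 60, Hassan 23.
Amara and Sofia advance.
Runoff: Amara is preferred to Sofia by 83 voters; Sofia by 44.
Amara wins the runoff.

Amara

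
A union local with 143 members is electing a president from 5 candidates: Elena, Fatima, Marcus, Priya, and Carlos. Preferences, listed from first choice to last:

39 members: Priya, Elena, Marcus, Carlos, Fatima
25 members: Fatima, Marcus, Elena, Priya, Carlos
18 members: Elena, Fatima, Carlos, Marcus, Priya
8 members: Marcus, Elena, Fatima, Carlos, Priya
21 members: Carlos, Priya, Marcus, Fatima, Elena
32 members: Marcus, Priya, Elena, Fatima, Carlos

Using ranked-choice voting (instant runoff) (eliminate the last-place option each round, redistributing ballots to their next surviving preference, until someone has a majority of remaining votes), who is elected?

Priya

Round 1: Elena 18, Fatima 25, Marcus 40, Priya 39, Carlos 21. Eliminate Elena.
Round 2: Fatima 43, Marcus 40, Priya 39, Carlos 21. Eliminate Carlos.
Round 3: Fatima 43, Marcus 40, Priya 60. Eliminate Marcus.
Round 4: Fatima 51, Priya 92. Priya has a majority.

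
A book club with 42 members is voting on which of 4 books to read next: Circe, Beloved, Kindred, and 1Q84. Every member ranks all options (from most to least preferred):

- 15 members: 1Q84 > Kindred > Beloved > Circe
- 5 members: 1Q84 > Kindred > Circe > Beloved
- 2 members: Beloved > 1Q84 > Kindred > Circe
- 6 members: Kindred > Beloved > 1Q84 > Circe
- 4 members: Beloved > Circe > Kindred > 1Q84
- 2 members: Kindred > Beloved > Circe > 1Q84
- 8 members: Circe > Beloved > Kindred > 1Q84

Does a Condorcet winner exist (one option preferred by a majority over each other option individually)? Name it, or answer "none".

none

Checking pairwise contests:
Beloved beats Circe 29–13.
Kindred beats Beloved 28–14.
1Q84 beats Kindred 22–20.
Beloved beats 1Q84 22–20.
Every option loses at least one head-to-head, so there is no Condorcet winner.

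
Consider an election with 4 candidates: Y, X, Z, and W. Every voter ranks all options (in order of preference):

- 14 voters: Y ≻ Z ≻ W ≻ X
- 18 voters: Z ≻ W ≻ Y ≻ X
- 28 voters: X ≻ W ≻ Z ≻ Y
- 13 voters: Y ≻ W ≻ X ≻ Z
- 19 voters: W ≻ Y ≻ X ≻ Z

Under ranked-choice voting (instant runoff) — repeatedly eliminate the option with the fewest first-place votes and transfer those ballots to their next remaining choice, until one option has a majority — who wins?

Round 1: Y 27, X 28, Z 18, W 19. Eliminate Z.
Round 2: Y 27, X 28, W 37. Eliminate Y.
Round 3: X 28, W 64. W has a majority.

W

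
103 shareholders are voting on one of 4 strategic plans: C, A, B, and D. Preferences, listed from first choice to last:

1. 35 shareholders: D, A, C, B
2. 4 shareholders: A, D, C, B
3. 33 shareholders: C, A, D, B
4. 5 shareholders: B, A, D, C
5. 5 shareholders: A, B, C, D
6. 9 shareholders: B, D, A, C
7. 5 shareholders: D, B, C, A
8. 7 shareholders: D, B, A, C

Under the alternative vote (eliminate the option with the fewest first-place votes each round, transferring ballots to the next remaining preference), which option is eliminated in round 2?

Round 1: C 33, A 9, B 14, D 47. Eliminate A.
Round 2: C 33, B 19, D 51. Eliminate B.

B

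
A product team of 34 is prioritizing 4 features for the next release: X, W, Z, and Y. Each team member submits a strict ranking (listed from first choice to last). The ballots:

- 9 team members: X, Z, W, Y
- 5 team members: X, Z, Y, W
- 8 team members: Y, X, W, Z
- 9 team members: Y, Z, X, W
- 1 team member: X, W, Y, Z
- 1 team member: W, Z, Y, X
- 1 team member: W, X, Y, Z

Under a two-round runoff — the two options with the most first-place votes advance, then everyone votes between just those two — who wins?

Round 1 first-place votes: X 15, W 2, Z 0, Y 17.
Y and X advance.
Runoff: Y is preferred to X by 18 voters; X by 16.
Y wins the runoff.

Y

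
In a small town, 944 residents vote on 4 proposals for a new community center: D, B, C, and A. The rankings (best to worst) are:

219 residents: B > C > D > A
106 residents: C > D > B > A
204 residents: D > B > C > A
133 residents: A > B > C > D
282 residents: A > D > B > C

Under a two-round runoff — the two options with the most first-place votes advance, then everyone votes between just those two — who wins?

Round 1 first-place votes: D 204, B 219, C 106, A 415.
A and B advance.
Runoff: A is preferred to B by 415 voters; B by 529.
B wins the runoff.

B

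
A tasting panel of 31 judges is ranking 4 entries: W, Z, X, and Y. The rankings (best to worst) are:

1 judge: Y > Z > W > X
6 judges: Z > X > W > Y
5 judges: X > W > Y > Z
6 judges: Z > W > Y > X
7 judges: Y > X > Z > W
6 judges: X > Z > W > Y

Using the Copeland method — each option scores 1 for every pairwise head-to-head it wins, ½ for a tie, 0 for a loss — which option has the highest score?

W: beats Y; loses to Z and X → score 1.
Z: beats W and Y; loses to X → score 2.
X: beats W, Z, and Y → score 3.
Y: loses to W, Z, and X → score 0.
X has the best pairwise record.

X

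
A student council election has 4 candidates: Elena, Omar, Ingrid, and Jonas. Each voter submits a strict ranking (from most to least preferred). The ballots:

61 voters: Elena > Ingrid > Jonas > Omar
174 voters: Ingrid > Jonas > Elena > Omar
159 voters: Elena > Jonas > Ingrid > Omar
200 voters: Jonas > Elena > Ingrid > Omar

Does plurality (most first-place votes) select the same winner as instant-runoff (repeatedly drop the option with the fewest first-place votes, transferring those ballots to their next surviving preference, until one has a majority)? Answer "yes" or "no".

no

Plurality — first-place votes: Elena 220, Omar 0, Ingrid 174, Jonas 200. Winner: Elena.
Instant-runoff — R1 Elena 220, Omar 0, Ingrid 174, Jonas 200 (Omar out); R2 Elena 220, Ingrid 174, Jonas 200 (Ingrid out); R3 Elena 220, Jonas 374 (Jonas winner). Winner: Jonas.
The two methods disagree.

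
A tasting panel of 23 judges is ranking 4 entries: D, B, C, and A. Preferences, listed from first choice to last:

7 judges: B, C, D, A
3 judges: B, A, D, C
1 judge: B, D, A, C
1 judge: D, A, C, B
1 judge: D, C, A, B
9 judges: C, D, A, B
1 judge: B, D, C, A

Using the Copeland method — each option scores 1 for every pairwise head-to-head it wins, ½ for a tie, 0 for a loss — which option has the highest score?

B

D: beats A; loses to B and C → score 1.
B: beats D, C, and A → score 3.
C: beats D and A; loses to B → score 2.
A: loses to D, B, and C → score 0.
B has the best pairwise record.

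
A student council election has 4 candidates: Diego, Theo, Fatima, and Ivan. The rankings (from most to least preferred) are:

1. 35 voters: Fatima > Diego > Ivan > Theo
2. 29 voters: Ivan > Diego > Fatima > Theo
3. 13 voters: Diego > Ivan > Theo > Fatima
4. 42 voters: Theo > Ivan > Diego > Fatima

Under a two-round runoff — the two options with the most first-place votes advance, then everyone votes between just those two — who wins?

Fatima

Round 1 first-place votes: Diego 13, Theo 42, Fatima 35, Ivan 29.
Theo and Fatima advance.
Runoff: Theo is preferred to Fatima by 55 voters; Fatima by 64.
Fatima wins the runoff.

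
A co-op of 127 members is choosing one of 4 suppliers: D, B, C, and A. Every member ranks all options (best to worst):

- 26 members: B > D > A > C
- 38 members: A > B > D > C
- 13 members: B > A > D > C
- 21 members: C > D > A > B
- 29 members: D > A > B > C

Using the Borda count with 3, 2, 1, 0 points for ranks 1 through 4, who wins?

D: 26·2 + 38·1 + 13·1 + 21·2 + 29·3 = 232
B: 26·3 + 38·2 + 13·3 + 21·0 + 29·1 = 222
C: 26·0 + 38·0 + 13·0 + 21·3 + 29·0 = 63
A: 26·1 + 38·3 + 13·2 + 21·1 + 29·2 = 245
A has the highest Borda score (245).

A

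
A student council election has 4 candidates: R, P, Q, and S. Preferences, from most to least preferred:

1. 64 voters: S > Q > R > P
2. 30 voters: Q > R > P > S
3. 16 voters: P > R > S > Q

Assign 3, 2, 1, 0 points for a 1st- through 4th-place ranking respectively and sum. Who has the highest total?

Q

R: 64·1 + 30·2 + 16·2 = 156
P: 64·0 + 30·1 + 16·3 = 78
Q: 64·2 + 30·3 + 16·0 = 218
S: 64·3 + 30·0 + 16·1 = 208
Q has the highest Borda score (218).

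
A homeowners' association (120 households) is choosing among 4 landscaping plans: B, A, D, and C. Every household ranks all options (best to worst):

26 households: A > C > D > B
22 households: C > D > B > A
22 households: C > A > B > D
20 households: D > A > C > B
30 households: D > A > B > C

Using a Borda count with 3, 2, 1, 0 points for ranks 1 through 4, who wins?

B: 26·0 + 22·1 + 22·1 + 20·0 + 30·1 = 74
A: 26·3 + 22·0 + 22·2 + 20·2 + 30·2 = 222
D: 26·1 + 22·2 + 22·0 + 20·3 + 30·3 = 220
C: 26·2 + 22·3 + 22·3 + 20·1 + 30·0 = 204
A has the highest Borda score (222).

A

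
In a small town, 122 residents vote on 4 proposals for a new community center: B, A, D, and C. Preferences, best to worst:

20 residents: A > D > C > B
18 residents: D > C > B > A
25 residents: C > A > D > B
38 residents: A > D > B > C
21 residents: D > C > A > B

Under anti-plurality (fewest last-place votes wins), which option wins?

D

Last-place votes: B 66, A 18, D 0, C 38.
D is ranked last by the fewest voters, so D wins.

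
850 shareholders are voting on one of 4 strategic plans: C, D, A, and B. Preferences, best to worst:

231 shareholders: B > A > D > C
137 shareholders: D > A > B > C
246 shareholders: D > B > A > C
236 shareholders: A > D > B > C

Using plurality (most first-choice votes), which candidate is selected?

D

First-place votes: C 0, D 383, A 236, B 231.
D has the most first-place votes.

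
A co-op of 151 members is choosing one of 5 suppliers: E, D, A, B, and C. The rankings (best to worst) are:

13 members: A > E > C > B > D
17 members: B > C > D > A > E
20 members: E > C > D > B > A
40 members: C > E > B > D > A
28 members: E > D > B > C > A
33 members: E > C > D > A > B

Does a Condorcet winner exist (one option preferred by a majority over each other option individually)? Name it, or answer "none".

E vs D: 134–17 for E.
E vs A: 121–30 for E.
E vs B: 134–17 for E.
E vs C: 94–57 for E.
E beats every other option head-to-head.

E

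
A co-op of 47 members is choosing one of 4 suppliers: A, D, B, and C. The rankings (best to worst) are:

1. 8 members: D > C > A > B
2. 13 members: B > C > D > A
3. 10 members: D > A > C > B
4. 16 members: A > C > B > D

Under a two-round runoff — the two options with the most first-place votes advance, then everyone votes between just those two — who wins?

D

Round 1 first-place votes: A 16, D 18, B 13, C 0.
D and A advance.
Runoff: D is preferred to A by 31 voters; A by 16.
D wins the runoff.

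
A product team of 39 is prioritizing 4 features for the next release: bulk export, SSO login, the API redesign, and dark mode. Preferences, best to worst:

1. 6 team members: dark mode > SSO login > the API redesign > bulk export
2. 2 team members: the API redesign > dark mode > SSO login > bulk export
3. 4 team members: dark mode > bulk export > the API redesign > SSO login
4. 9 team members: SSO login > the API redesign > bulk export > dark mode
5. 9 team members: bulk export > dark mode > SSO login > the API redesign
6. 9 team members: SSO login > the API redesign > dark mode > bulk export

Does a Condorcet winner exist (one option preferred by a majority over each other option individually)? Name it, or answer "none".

Checking pairwise contests:
SSO login beats bulk export 26–13.
dark mode beats SSO login 21–18.
SSO login beats the API redesign 33–6.
the API redesign beats dark mode 20–19.
Every option loses at least one head-to-head, so there is no Condorcet winner.

none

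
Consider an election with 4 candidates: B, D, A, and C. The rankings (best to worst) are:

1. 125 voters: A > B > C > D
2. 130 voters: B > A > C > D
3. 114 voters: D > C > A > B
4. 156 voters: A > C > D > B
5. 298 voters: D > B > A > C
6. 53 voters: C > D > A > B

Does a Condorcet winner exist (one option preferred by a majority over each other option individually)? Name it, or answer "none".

none

Checking pairwise contests:
D beats B 621–255.
C beats D 464–412.
D beats A 465–411.
B beats C 553–323.
Every option loses at least one head-to-head, so there is no Condorcet winner.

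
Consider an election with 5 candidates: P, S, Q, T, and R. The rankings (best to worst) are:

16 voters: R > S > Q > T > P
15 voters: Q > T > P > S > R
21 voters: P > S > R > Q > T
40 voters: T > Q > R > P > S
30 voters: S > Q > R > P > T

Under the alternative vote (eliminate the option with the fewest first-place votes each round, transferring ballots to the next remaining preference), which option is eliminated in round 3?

Round 1: P 21, S 30, Q 15, T 40, R 16. Eliminate Q.
Round 2: P 21, S 30, T 55, R 16. Eliminate R.
Round 3: P 21, S 46, T 55. Eliminate P.

P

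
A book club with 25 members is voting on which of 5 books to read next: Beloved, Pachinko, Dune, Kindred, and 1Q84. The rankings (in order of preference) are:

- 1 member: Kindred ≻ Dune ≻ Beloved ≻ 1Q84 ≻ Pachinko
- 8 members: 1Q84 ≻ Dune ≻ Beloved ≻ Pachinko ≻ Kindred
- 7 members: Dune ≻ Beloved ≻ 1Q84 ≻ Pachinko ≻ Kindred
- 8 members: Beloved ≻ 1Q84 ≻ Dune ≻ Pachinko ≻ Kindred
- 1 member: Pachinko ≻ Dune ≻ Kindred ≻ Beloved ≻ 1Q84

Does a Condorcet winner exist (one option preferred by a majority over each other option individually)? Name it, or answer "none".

none

Checking pairwise contests:
Dune beats Beloved 17–8.
Beloved beats Pachinko 24–1.
1Q84 beats Dune 16–9.
Beloved beats Kindred 23–2.
Beloved beats 1Q84 17–8.
Every option loses at least one head-to-head, so there is no Condorcet winner.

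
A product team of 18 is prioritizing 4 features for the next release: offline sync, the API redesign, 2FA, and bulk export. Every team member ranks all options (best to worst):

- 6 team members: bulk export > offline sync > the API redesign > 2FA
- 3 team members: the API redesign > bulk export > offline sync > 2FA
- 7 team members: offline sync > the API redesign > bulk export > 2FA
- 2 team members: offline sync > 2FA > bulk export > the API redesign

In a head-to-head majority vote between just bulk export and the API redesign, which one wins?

the API redesign

Voters preferring bulk export to the API redesign: 8; preferring the API redesign to bulk export: 10.
the API redesign wins the head-to-head.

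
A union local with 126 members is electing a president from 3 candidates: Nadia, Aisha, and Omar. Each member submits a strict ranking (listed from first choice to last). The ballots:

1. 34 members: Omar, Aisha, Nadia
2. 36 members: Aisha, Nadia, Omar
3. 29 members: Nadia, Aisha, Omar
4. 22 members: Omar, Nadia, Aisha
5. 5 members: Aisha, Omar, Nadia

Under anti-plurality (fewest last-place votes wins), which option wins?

Last-place votes: Nadia 39, Aisha 22, Omar 65.
Aisha is ranked last by the fewest voters, so Aisha wins.

Aisha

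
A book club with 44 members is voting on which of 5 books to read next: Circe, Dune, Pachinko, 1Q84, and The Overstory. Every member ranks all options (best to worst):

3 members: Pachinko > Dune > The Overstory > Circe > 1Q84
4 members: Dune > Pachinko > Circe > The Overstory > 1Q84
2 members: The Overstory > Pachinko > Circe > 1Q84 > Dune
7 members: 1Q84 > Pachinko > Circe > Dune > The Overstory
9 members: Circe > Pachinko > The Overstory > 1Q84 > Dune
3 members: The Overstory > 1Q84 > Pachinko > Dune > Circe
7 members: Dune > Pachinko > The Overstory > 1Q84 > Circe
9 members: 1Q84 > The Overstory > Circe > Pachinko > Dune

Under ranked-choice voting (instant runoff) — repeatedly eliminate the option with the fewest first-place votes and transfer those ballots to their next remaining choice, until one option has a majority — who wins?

Round 1: Circe 9, Dune 11, Pachinko 3, 1Q84 16, The Overstory 5. Eliminate Pachinko.
Round 2: Circe 9, Dune 14, 1Q84 16, The Overstory 5. Eliminate The Overstory.
Round 3: Circe 11, Dune 14, 1Q84 19. Eliminate Circe.
Round 4: Dune 14, 1Q84 30. 1Q84 has a majority.

1Q84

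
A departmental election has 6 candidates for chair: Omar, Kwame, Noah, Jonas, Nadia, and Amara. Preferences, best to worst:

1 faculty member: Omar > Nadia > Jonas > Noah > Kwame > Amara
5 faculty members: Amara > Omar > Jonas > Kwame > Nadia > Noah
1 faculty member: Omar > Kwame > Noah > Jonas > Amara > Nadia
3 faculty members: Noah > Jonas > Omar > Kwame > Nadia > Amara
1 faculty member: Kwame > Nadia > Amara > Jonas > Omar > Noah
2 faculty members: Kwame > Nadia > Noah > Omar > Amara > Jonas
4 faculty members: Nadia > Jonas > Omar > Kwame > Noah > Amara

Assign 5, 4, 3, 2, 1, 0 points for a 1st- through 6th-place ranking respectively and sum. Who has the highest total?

Omar: 1·5 + 5·4 + 1·5 + 3·3 + 1·1 + 2·2 + 4·3 = 56
Kwame: 1·1 + 5·2 + 1·4 + 3·2 + 1·5 + 2·5 + 4·2 = 44
Noah: 1·2 + 5·0 + 1·3 + 3·5 + 1·0 + 2·3 + 4·1 = 30
Jonas: 1·3 + 5·3 + 1·2 + 3·4 + 1·2 + 2·0 + 4·4 = 50
Nadia: 1·4 + 5·1 + 1·0 + 3·1 + 1·4 + 2·4 + 4·5 = 44
Amara: 1·0 + 5·5 + 1·1 + 3·0 + 1·3 + 2·1 + 4·0 = 31
Omar has the highest Borda score (56).

Omar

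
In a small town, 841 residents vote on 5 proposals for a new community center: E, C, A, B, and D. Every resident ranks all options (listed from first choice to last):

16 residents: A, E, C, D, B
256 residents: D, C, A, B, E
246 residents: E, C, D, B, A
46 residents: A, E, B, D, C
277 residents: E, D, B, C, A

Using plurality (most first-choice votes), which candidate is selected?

E

First-place votes: E 523, C 0, A 62, B 0, D 256.
E has the most first-place votes.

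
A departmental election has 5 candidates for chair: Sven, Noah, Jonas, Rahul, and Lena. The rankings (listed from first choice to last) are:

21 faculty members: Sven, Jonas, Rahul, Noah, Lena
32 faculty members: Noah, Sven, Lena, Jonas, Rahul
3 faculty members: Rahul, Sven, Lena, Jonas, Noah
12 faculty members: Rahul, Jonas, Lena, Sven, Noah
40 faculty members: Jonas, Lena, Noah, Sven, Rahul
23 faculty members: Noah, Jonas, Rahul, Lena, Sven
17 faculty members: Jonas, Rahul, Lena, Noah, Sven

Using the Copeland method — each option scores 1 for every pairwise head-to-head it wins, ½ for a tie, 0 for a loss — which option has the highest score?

Sven: beats Rahul; loses to Noah, Jonas, and Lena → score 1.
Noah: beats Sven, Rahul, and Lena; loses to Jonas → score 3.
Jonas: beats Sven, Noah, Rahul, and Lena → score 4.
Rahul: beats Lena; loses to Sven, Noah, and Jonas → score 1.
Lena: beats Sven; loses to Noah, Jonas, and Rahul → score 1.
Jonas has the best pairwise record.

Jonas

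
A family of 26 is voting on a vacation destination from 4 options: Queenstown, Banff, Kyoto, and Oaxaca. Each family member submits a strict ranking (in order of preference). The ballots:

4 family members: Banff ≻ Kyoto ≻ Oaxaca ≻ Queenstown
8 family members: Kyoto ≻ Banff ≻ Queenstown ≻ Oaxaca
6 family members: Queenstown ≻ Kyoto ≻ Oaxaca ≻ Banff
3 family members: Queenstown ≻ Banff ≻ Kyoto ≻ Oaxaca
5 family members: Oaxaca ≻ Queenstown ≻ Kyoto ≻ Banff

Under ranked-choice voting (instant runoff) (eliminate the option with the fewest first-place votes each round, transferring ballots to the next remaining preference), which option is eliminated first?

Round 1: Queenstown 9, Banff 4, Kyoto 8, Oaxaca 5. Eliminate Banff.

Banff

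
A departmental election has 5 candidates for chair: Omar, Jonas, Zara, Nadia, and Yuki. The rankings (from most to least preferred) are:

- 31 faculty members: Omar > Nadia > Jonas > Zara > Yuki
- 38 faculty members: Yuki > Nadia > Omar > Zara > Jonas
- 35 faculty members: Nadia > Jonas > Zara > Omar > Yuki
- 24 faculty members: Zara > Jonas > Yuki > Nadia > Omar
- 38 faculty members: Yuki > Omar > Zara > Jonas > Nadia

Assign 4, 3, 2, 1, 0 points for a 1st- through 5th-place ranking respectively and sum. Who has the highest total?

Nadia

Omar: 31·4 + 38·2 + 35·1 + 24·0 + 38·3 = 349
Jonas: 31·2 + 38·0 + 35·3 + 24·3 + 38·1 = 277
Zara: 31·1 + 38·1 + 35·2 + 24·4 + 38·2 = 311
Nadia: 31·3 + 38·3 + 35·4 + 24·1 + 38·0 = 371
Yuki: 31·0 + 38·4 + 35·0 + 24·2 + 38·4 = 352
Nadia has the highest Borda score (371).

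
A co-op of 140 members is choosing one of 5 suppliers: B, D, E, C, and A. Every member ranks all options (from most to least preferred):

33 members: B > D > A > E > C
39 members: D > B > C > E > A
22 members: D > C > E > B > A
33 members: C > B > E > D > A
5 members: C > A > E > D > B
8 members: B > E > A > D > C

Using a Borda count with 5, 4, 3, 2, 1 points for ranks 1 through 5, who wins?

B

B: 33·5 + 39·4 + 22·2 + 33·4 + 5·1 + 8·5 = 542
D: 33·4 + 39·5 + 22·5 + 33·2 + 5·2 + 8·2 = 529
E: 33·2 + 39·2 + 22·3 + 33·3 + 5·3 + 8·4 = 356
C: 33·1 + 39·3 + 22·4 + 33·5 + 5·5 + 8·1 = 436
A: 33·3 + 39·1 + 22·1 + 33·1 + 5·4 + 8·3 = 237
B has the highest Borda score (542).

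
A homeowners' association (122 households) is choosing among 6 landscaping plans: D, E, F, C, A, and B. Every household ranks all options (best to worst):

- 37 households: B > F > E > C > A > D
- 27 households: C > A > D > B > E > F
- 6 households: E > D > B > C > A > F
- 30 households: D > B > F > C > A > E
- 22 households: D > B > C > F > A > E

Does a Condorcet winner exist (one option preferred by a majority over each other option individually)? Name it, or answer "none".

Checking pairwise contests:
C beats D 64–58.
D beats E 79–43.
D beats F 85–37.
F beats C 67–55.
F beats A 89–33.
D beats B 85–37.
Every option loses at least one head-to-head, so there is no Condorcet winner.

none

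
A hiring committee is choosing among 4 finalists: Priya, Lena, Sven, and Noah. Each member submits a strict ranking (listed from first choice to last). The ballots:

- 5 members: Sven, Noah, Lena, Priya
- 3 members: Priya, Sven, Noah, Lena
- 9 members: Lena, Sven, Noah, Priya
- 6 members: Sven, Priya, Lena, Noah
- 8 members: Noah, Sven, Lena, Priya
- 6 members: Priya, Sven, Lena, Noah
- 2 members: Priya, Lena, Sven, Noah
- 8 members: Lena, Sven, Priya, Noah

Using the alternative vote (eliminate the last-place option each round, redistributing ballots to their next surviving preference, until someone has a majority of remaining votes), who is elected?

Sven

Round 1: Priya 11, Lena 17, Sven 11, Noah 8. Eliminate Noah.
Round 2: Priya 11, Lena 17, Sven 19. Eliminate Priya.
Round 3: Lena 19, Sven 28. Sven has a majority.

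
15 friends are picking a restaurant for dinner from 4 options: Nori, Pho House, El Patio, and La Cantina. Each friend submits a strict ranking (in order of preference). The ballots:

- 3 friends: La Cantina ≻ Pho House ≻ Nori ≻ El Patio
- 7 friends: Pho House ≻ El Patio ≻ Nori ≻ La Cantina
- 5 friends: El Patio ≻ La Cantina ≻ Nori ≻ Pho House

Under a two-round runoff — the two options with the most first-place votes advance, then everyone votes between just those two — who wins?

Round 1 first-place votes: Nori 0, Pho House 7, El Patio 5, La Cantina 3.
Pho House and El Patio advance.
Runoff: Pho House is preferred to El Patio by 10 voters; El Patio by 5.
Pho House wins the runoff.

Pho House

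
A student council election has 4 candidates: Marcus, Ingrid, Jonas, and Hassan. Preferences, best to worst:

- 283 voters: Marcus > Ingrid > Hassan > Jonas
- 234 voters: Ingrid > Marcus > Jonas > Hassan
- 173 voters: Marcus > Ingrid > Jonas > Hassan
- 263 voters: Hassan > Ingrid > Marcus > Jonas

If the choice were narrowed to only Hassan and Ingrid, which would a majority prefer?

Voters preferring Hassan to Ingrid: 263; preferring Ingrid to Hassan: 690.
Ingrid wins the head-to-head.

Ingrid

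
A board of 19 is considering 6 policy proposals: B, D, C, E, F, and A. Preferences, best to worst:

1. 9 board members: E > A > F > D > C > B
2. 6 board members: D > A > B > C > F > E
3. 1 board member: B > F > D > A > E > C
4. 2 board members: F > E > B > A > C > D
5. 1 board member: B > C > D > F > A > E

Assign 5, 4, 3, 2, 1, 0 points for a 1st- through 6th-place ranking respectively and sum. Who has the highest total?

A

B: 9·0 + 6·3 + 1·5 + 2·3 + 1·5 = 34
D: 9·2 + 6·5 + 1·3 + 2·0 + 1·3 = 54
C: 9·1 + 6·2 + 1·0 + 2·1 + 1·4 = 27
E: 9·5 + 6·0 + 1·1 + 2·4 + 1·0 = 54
F: 9·3 + 6·1 + 1·4 + 2·5 + 1·2 = 49
A: 9·4 + 6·4 + 1·2 + 2·2 + 1·1 = 67
A has the highest Borda score (67).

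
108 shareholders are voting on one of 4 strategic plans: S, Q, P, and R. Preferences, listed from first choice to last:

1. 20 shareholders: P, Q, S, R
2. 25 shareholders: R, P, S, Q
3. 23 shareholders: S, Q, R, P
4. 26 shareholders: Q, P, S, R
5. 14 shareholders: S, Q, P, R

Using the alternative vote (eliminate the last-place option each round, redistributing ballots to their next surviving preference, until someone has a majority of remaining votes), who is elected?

S

Round 1: S 37, Q 26, P 20, R 25. Eliminate P.
Round 2: S 37, Q 46, R 25. Eliminate R.
Round 3: S 62, Q 46. S has a majority.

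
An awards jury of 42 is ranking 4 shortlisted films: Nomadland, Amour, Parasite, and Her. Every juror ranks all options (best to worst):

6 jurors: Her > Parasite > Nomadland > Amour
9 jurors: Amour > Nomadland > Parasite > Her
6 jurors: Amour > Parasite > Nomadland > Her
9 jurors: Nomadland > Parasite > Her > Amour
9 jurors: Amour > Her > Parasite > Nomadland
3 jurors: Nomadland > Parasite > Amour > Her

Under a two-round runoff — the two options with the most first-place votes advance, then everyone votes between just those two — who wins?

Amour

Round 1 first-place votes: Nomadland 12, Amour 24, Parasite 0, Her 6.
Amour and Nomadland advance.
Runoff: Amour is preferred to Nomadland by 24 voters; Nomadland by 18.
Amour wins the runoff.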